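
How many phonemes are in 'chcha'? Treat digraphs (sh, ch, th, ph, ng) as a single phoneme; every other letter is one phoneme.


Parsing 'chcha' greedily, digraphs first:
  'ch' -> digraph (1 consonant phoneme) (phonemes so far: 1)
  'ch' -> digraph (1 consonant phoneme) (phonemes so far: 2)
  'a' -> vowel phoneme (phonemes so far: 3)
Total phonemes: 3

3


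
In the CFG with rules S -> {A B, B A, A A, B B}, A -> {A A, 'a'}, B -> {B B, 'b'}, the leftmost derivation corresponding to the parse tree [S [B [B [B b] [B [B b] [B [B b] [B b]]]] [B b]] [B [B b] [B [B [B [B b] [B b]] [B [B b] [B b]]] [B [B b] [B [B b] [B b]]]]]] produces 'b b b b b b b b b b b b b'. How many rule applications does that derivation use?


Every bracketed nonterminal node [X ...] in the tree is produced by exactly one rule application.
Reading the tree off as a leftmost derivation:
  Step 1: S  =>  B B   (applied S -> B B)
  Step 2: B B  =>  B B B   (applied B -> B B)
  Step 3: B B B  =>  B B B B   (applied B -> B B)
  Step 4: B B B B  =>  b B B B   (applied B -> b)
  Step 5: b B B B  =>  b B B B B   (applied B -> B B)
  Step 6: b B B B B  =>  b b B B B   (applied B -> b)
  Step 7: b b B B B  =>  b b B B B B   (applied B -> B B)
  Step 8: b b B B B B  =>  b b b B B B   (applied B -> b)
  Step 9: b b b B B B  =>  b b b b B B   (applied B -> b)
  Step 10: b b b b B B  =>  b b b b b B   (applied B -> b)
  Step 11: b b b b b B  =>  b b b b b B B   (applied B -> B B)
  Step 12: b b b b b B B  =>  b b b b b b B   (applied B -> b)
  Step 13: b b b b b b B  =>  b b b b b b B B   (applied B -> B B)
  Step 14: b b b b b b B B  =>  b b b b b b B B B   (applied B -> B B)
  Step 15: b b b b b b B B B  =>  b b b b b b B B B B   (applied B -> B B)
  Step 16: b b b b b b B B B B  =>  b b b b b b b B B B   (applied B -> b)
  Step 17: b b b b b b b B B B  =>  b b b b b b b b B B   (applied B -> b)
  Step 18: b b b b b b b b B B  =>  b b b b b b b b B B B   (applied B -> B B)
  Step 19: b b b b b b b b B B B  =>  b b b b b b b b b B B   (applied B -> b)
  Step 20: b b b b b b b b b B B  =>  b b b b b b b b b b B   (applied B -> b)
  Step 21: b b b b b b b b b b B  =>  b b b b b b b b b b B B   (applied B -> B B)
  Step 22: b b b b b b b b b b B B  =>  b b b b b b b b b b b B   (applied B -> b)
  Step 23: b b b b b b b b b b b B  =>  b b b b b b b b b b b B B   (applied B -> B B)
  Step 24: b b b b b b b b b b b B B  =>  b b b b b b b b b b b b B   (applied B -> b)
  Step 25: b b b b b b b b b b b b B  =>  b b b b b b b b b b b b b   (applied B -> b)
Final yield: b b b b b b b b b b b b b
Total rewrite steps: 25

25


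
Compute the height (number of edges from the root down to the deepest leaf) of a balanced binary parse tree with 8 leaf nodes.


In a balanced binary tree with n leaves the deepest leaf is ceil(log2(n)) edges below the root.
log2(8) = 3.0000
ceil(3.0000) = 3
height (edges) = 3

3


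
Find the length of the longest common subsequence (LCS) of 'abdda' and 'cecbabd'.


DP table for LCS of 'abdda' and 'cecbabd':
       c  e  c  b  a  b  d
    0  0  0  0  0  0  0  0
  a 0  0  0  0  0  1  1  1
  b 0  0  0  0  1  1  2  2
  d 0  0  0  0  1  1  2  3
  d 0  0  0  0  1  1  2  3
  a 0  0  0  0  1  2  2  3
LCS: 'abd'
LCS length = 3

3


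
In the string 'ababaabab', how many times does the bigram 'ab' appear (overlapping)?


Scanning 'ababaabab' for bigram 'ab':
  Position 0: 'ab' -> MATCH
  Position 1: 'ba' -> no
  Position 2: 'ab' -> MATCH
  Position 3: 'ba' -> no
  Position 4: 'aa' -> no
  Position 5: 'ab' -> MATCH
  Position 6: 'ba' -> no
  Position 7: 'ab' -> MATCH
Total matches: 4

4


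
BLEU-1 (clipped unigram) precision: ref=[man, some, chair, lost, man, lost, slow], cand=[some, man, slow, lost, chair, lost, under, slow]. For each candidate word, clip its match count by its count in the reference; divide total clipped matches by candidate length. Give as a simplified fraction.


Reference word counts: {'chair': 1, 'lost': 2, 'man': 2, 'slow': 1, 'some': 1}
Checking each candidate word (with clipping):
  'some' -> in reference (ref count 1, used 1/1) -> match (matches: 1)
  'man' -> in reference (ref count 2, used 1/2) -> match (matches: 2)
  'slow' -> in reference (ref count 1, used 1/1) -> match (matches: 3)
  'lost' -> in reference (ref count 2, used 1/2) -> match (matches: 4)
  'chair' -> in reference (ref count 1, used 1/1) -> match (matches: 5)
  'lost' -> in reference (ref count 2, used 2/2) -> match (matches: 6)
  'under' -> not in reference -> no match (matches: 6)
  'slow' -> ref count 1 already used up (1/1) -> clipped, no match (matches: 6)
Clipped matches: 6, Candidate length: 8
Precision = 6/8 = 3/4

3/4


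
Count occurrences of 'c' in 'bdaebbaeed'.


Scanning 'bdaebbaeed' for 'c':
  No matches found.
Total occurrences of 'c': 0

0


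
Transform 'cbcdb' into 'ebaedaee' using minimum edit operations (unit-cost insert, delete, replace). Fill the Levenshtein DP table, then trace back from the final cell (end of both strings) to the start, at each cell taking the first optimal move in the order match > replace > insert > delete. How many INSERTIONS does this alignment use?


Edit distance = 6. Backtracking from cell (5, 8) with preference match > replace > insert > delete,
then listing the resulting alignment 'cbcdb' -> 'ebaedaee' left to right:
  Step 1: replace c->e
  Step 2: keep 'b'
  Step 3: insert 'a' [insertion #1]
  Step 4: replace c->e
  Step 5: keep 'd'
  Step 6: insert 'a' [insertion #2]
  Step 7: insert 'e' [insertion #3]
  Step 8: replace b->e
Total insertions: 3

3


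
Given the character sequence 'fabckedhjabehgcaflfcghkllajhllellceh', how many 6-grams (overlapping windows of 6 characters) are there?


String 'fabckedhjabehgcaflfcghkllajhllellceh' has length L = 36.
Number of overlapping n-grams = L - n + 1
Substituting: 36 - 6 + 1 = 31

31


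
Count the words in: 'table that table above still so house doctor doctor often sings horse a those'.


Counting words by splitting on spaces:
  Word 1: 'table'
  Word 2: 'that'
  Word 3: 'table'
  Word 4: 'above'
  Word 5: 'still'
  Word 6: 'so'
  Word 7: 'house'
  Word 8: 'doctor'
  Word 9: 'doctor'
  Word 10: 'often'
  Word 11: 'sings'
  Word 12: 'horse'
  Word 13: 'a'
  Word 14: 'those'
Total words: 14

14


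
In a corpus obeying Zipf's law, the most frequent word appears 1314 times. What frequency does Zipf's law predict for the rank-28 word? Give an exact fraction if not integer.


Zipf's law: freq(rank) = f1 / rank
f1 = 1314, rank = 28
freq = 1314 / 28
GCD(1314, 28) = 2
Simplified: 657/14

657/14


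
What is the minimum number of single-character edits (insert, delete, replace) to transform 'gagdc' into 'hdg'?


Building DP table for s1='gagdc' (len 5) and s2='hdg' (len 3):
       h  d  g
    0  1  2  3
  g 1  1  2  2
  a 2  2  2  3
  g 3  3  3  2
  d 4  4  3  3
  c 5  5  4  4
Edit distance = dp[5][3] = 4

4


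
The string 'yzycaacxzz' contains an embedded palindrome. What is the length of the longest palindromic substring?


Scanning 'yzycaacxzz' for palindromic substrings.
Substring at positions 3-6: 'caac'.
Check: reverse('caac') = 'caac' -> palindrome confirmed.
Neighbouring characters ('y' / 'x') break symmetry, so it cannot extend further.
No longer palindromic substring exists; longest length = 4

4


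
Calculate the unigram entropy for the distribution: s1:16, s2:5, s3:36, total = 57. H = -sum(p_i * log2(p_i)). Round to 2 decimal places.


Computing entropy H = -sum(p_i * log2(p_i)):
  s1: p = 16/57 = 0.2807, -p*log2(p) = 0.5145
  s2: p = 5/57 = 0.0877, -p*log2(p) = 0.3080
  s3: p = 36/57 = 0.6316, -p*log2(p) = 0.4187
H = sum of terms = 1.2412
Rounded to 2 decimals: 1.24

1.24


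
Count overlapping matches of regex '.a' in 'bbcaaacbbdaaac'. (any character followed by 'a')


Pattern: .a means any character followed by 'a'.
Scanning 'bbcaaacbbdaaac' position-by-position:
  Pos 0: window 'bb' -> no
  Pos 1: window 'bc' -> no
  Pos 2: window 'ca' -> MATCH
  Pos 3: window 'aa' -> MATCH
  Pos 4: window 'aa' -> MATCH
  Pos 5: window 'ac' -> no
  Pos 6: window 'cb' -> no
  Pos 7: window 'bb' -> no
  Pos 8: window 'bd' -> no
  Pos 9: window 'da' -> MATCH
  Pos 10: window 'aa' -> MATCH
  Pos 11: window 'aa' -> MATCH
  Pos 12: window 'ac' -> no
  Pos 13: window 'c' -> no
Total matches: 6

6


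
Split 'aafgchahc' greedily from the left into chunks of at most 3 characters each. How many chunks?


'aafgchahc' has 9 characters.
Chunking with max size 3:
  Chunk 1: 'aaf' (positions 0-2)
  Chunk 2: 'gch' (positions 3-5)
  Chunk 3: 'ahc' (positions 6-8)
Total chunks: ceil(9 / 3) = 3

3


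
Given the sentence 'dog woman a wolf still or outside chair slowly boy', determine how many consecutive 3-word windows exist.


Word trigrams from [10] words:
  Trigram 1: (dog woman a)
  Trigram 2: (woman a wolf)
  Trigram 3: (a wolf still)
  Trigram 4: (wolf still or)
  Trigram 5: (still or outside)
  Trigram 6: (or outside chair)
  Trigram 7: (outside chair slowly)
  Trigram 8: (chair slowly boy)
Total word trigrams: 10 - 2 = 8

8


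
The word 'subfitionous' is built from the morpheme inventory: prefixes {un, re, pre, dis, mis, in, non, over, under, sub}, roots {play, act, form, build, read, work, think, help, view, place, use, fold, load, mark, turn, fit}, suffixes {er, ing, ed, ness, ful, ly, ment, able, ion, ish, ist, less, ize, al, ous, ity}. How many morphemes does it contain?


Segmenting 'subfitionous' against the inventory:
  'sub' -> prefix (morpheme 1)
  'fit' -> root (morpheme 2)
  'ion' -> suffix (morpheme 3)
  'ous' -> suffix (morpheme 4)
Total morphemes: 4

4


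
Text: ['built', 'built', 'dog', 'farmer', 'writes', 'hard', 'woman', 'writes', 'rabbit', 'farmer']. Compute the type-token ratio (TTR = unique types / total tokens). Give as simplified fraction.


Tokens: 10
Unique types: ('built', 'dog', 'farmer', 'hard', 'rabbit', 'woman', 'writes') = 7
TTR = 7/10
Already in lowest terms.

7/10


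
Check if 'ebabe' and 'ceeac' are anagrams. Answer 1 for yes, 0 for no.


Sort characters of 'ebabe': 'abbee'
Sort characters of 'ceeac': 'accee'
Sorted forms differ -> they are NOT anagrams
Result: 0

0


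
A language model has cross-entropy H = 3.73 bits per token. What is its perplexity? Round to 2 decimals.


Perplexity formula: PP = 2^H
H = 3.73
PP = 2^3.73
Decompose: 2^3.73 = 2^3 * 2^0.73
2^3 = 8, 2^0.73 ~ 1.6586391
PP ~ 8 * 1.6586391 = 13.2691128
Rounded to 2 decimals: 13.27

13.27


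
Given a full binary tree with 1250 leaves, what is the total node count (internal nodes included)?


Leaf nodes (terminals): 1250
Internal nodes = n - 1 = 1250 - 1 = 1249
Total = leaves + internal = 1250 + 1249 = 2499

2499


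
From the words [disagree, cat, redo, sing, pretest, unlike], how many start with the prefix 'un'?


Checking each word for prefix 'un':
  'disagree' -> no (count: 0)
  'cat' -> no (count: 0)
  'redo' -> no (count: 0)
  'sing' -> no (count: 0)
  'pretest' -> no (count: 0)
  'unlike' -> YES, starts with 'un' (count: 1)
Total with prefix 'un': 1

1


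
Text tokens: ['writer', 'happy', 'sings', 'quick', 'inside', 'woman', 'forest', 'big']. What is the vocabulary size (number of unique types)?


Listing all tokens and tracking unique types:
  Token 1: 'writer' -> NEW (unique so far: 1)
  Token 2: 'happy' -> NEW (unique so far: 2)
  Token 3: 'sings' -> NEW (unique so far: 3)
  Token 4: 'quick' -> NEW (unique so far: 4)
  Token 5: 'inside' -> NEW (unique so far: 5)
  Token 6: 'woman' -> NEW (unique so far: 6)
  Token 7: 'forest' -> NEW (unique so far: 7)
  Token 8: 'big' -> NEW (unique so far: 8)
Unique types: ('big', 'forest', 'happy', 'inside', 'quick', 'sings', 'woman', 'writer')
Vocabulary size: 8

8


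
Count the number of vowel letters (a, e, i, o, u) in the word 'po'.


Scanning each character of 'po':
  Position 1: 'p' -> consonant (running count: 0)
  Position 2: 'o' -> vowel (running count: 1)
Total vowels: 1

1


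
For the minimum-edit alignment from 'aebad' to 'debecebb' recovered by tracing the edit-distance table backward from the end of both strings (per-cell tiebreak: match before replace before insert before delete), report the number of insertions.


Edit distance = 6. Backtracking from cell (5, 8) with preference match > replace > insert > delete,
then listing the resulting alignment 'aebad' -> 'debecebb' left to right:
  Step 1: replace a->d
  Step 2: keep 'e'
  Step 3: keep 'b'
  Step 4: insert 'e' [insertion #1]
  Step 5: insert 'c' [insertion #2]
  Step 6: insert 'e' [insertion #3]
  Step 7: replace a->b
  Step 8: replace d->b
Total insertions: 3

3


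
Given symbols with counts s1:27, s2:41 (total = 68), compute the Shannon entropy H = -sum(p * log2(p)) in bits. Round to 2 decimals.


Computing entropy H = -sum(p_i * log2(p_i)):
  s1: p = 27/68 = 0.3971, -p*log2(p) = 0.5291
  s2: p = 41/68 = 0.6029, -p*log2(p) = 0.4401
H = sum of terms = 0.9692
Rounded to 2 decimals: 0.97

0.97


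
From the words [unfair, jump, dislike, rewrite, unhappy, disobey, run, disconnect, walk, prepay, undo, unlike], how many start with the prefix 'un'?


Checking each word for prefix 'un':
  'unfair' -> YES, starts with 'un' (count: 1)
  'jump' -> no (count: 1)
  'dislike' -> no (count: 1)
  'rewrite' -> no (count: 1)
  'unhappy' -> YES, starts with 'un' (count: 2)
  'disobey' -> no (count: 2)
  'run' -> no (count: 2)
  'disconnect' -> no (count: 2)
  'walk' -> no (count: 2)
  'prepay' -> no (count: 2)
  'undo' -> YES, starts with 'un' (count: 3)
  'unlike' -> YES, starts with 'un' (count: 4)
Total with prefix 'un': 4

4


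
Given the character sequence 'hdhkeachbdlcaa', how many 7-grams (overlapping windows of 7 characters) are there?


String 'hdhkeachbdlcaa' has length L = 14.
Number of overlapping n-grams = L - n + 1
Substituting: 14 - 7 + 1 = 8

8


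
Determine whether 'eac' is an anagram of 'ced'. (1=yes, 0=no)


Sort characters of 'eac': 'ace'
Sort characters of 'ced': 'cde'
Sorted forms differ -> they are NOT anagrams
Result: 0

0


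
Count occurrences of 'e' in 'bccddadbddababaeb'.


Scanning 'bccddadbddababaeb' for 'e':
  Position 15: 'e' -> MATCH (count: 1)
Total occurrences of 'e': 1

1


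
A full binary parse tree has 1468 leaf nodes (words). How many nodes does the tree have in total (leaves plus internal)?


Leaf nodes (terminals): 1468
Internal nodes = n - 1 = 1468 - 1 = 1467
Total = leaves + internal = 1468 + 1467 = 2935

2935


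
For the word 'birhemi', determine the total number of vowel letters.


Scanning each character of 'birhemi':
  Position 1: 'b' -> consonant (running count: 0)
  Position 2: 'i' -> vowel (running count: 1)
  Position 3: 'r' -> consonant (running count: 1)
  Position 4: 'h' -> consonant (running count: 1)
  Position 5: 'e' -> vowel (running count: 2)
  Position 6: 'm' -> consonant (running count: 2)
  Position 7: 'i' -> vowel (running count: 3)
Total vowels: 3

3


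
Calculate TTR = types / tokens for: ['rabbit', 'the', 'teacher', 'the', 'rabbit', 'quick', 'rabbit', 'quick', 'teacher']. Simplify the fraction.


Tokens: 9
Unique types: ('quick', 'rabbit', 'teacher', 'the') = 4
TTR = 4/9
Already in lowest terms.

4/9


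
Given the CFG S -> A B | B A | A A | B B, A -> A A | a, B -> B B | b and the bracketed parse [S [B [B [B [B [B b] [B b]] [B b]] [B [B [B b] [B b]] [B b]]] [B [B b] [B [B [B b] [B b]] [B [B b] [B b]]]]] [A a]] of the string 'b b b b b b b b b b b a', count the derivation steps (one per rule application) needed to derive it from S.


Every bracketed nonterminal node [X ...] in the tree is produced by exactly one rule application.
Reading the tree off as a leftmost derivation:
  Step 1: S  =>  B A   (applied S -> B A)
  Step 2: B A  =>  B B A   (applied B -> B B)
  Step 3: B B A  =>  B B B A   (applied B -> B B)
  Step 4: B B B A  =>  B B B B A   (applied B -> B B)
  Step 5: B B B B A  =>  B B B B B A   (applied B -> B B)
  Step 6: B B B B B A  =>  b B B B B A   (applied B -> b)
  Step 7: b B B B B A  =>  b b B B B A   (applied B -> b)
  Step 8: b b B B B A  =>  b b b B B A   (applied B -> b)
  Step 9: b b b B B A  =>  b b b B B B A   (applied B -> B B)
  Step 10: b b b B B B A  =>  b b b B B B B A   (applied B -> B B)
  Step 11: b b b B B B B A  =>  b b b b B B B A   (applied B -> b)
  Step 12: b b b b B B B A  =>  b b b b b B B A   (applied B -> b)
  Step 13: b b b b b B B A  =>  b b b b b b B A   (applied B -> b)
  Step 14: b b b b b b B A  =>  b b b b b b B B A   (applied B -> B B)
  Step 15: b b b b b b B B A  =>  b b b b b b b B A   (applied B -> b)
  Step 16: b b b b b b b B A  =>  b b b b b b b B B A   (applied B -> B B)
  Step 17: b b b b b b b B B A  =>  b b b b b b b B B B A   (applied B -> B B)
  Step 18: b b b b b b b B B B A  =>  b b b b b b b b B B A   (applied B -> b)
  Step 19: b b b b b b b b B B A  =>  b b b b b b b b b B A   (applied B -> b)
  Step 20: b b b b b b b b b B A  =>  b b b b b b b b b B B A   (applied B -> B B)
  Step 21: b b b b b b b b b B B A  =>  b b b b b b b b b b B A   (applied B -> b)
  Step 22: b b b b b b b b b b B A  =>  b b b b b b b b b b b A   (applied B -> b)
  Step 23: b b b b b b b b b b b A  =>  b b b b b b b b b b b a   (applied A -> a)
Final yield: b b b b b b b b b b b a
Total rewrite steps: 23

23


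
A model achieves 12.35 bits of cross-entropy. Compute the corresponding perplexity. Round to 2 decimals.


Perplexity formula: PP = 2^H
H = 12.35
PP = 2^12.35
Decompose: 2^12.35 = 2^12 * 2^0.35
2^12 = 4096, 2^0.35 ~ 1.2745606
PP ~ 4096 * 1.2745606 = 5220.6002176
Rounded to 2 decimals: 5220.60

5220.60


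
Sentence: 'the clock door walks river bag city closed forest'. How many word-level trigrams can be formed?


Word trigrams from [9] words:
  Trigram 1: (the clock door)
  Trigram 2: (clock door walks)
  Trigram 3: (door walks river)
  Trigram 4: (walks river bag)
  Trigram 5: (river bag city)
  Trigram 6: (bag city closed)
  Trigram 7: (city closed forest)
Total word trigrams: 9 - 2 = 7

7


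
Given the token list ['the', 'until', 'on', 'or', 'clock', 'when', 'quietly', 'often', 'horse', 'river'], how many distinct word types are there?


Listing all tokens and tracking unique types:
  Token 1: 'the' -> NEW (unique so far: 1)
  Token 2: 'until' -> NEW (unique so far: 2)
  Token 3: 'on' -> NEW (unique so far: 3)
  Token 4: 'or' -> NEW (unique so far: 4)
  Token 5: 'clock' -> NEW (unique so far: 5)
  Token 6: 'when' -> NEW (unique so far: 6)
  Token 7: 'quietly' -> NEW (unique so far: 7)
  Token 8: 'often' -> NEW (unique so far: 8)
  Token 9: 'horse' -> NEW (unique so far: 9)
  Token 10: 'river' -> NEW (unique so far: 10)
Unique types: ('clock', 'horse', 'often', 'on', 'or', 'quietly', 'river', 'the', 'until', 'when')
Vocabulary size: 10

10


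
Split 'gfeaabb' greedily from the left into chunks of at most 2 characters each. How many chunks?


'gfeaabb' has 7 characters.
Chunking with max size 2:
  Chunk 1: 'gf' (positions 0-1)
  Chunk 2: 'ea' (positions 2-3)
  Chunk 3: 'ab' (positions 4-5)
  Chunk 4: 'b' (positions 6-6)
Total chunks: ceil(7 / 2) = 4

4


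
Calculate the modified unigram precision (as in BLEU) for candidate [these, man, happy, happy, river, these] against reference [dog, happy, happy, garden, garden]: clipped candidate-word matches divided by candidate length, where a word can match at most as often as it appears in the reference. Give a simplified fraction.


Reference word counts: {'dog': 1, 'garden': 2, 'happy': 2}
Checking each candidate word (with clipping):
  'these' -> not in reference -> no match (matches: 0)
  'man' -> not in reference -> no match (matches: 0)
  'happy' -> in reference (ref count 2, used 1/2) -> match (matches: 1)
  'happy' -> in reference (ref count 2, used 2/2) -> match (matches: 2)
  'river' -> not in reference -> no match (matches: 2)
  'these' -> not in reference -> no match (matches: 2)
Clipped matches: 2, Candidate length: 6
Precision = 2/6 = 1/3

1/3


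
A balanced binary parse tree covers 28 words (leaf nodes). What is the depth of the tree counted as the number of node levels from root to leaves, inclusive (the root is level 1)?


In a balanced binary tree with n leaves the deepest leaf is ceil(log2(n)) edges below the root,
so counting node levels inclusive of root and leaves gives ceil(log2(n)) + 1 levels.
log2(28) = 4.8074
ceil(4.8074) = 5
levels = 5 + 1 = 6

6


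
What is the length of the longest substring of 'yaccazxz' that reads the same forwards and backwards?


Scanning 'yaccazxz' for palindromic substrings.
Substring at positions 1-4: 'acca'.
Check: reverse('acca') = 'acca' -> palindrome confirmed.
Neighbouring characters ('y' / 'z') break symmetry, so it cannot extend further.
No longer palindromic substring exists; longest length = 4

4


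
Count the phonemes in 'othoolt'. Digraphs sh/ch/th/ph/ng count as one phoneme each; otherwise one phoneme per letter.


Parsing 'othoolt' greedily, digraphs first:
  'o' -> vowel phoneme (phonemes so far: 1)
  'th' -> digraph (1 consonant phoneme) (phonemes so far: 2)
  'o' -> vowel phoneme (phonemes so far: 3)
  'o' -> vowel phoneme (phonemes so far: 4)
  'l' -> consonant phoneme (phonemes so far: 5)
  't' -> consonant phoneme (phonemes so far: 6)
Total phonemes: 6

6


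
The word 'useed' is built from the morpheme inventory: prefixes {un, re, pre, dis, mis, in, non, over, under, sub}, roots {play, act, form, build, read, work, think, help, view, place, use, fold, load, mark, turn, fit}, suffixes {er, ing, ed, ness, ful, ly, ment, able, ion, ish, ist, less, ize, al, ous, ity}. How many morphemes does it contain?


Segmenting 'useed' against the inventory:
  'use' -> root (morpheme 1)
  'ed' -> suffix (morpheme 2)
Total morphemes: 2

2


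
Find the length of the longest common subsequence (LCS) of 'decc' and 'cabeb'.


DP table for LCS of 'decc' and 'cabeb':
       c  a  b  e  b
    0  0  0  0  0  0
  d 0  0  0  0  0  0
  e 0  0  0  0  1  1
  c 0  1  1  1  1  1
  c 0  1  1  1  1  1
LCS: 'e'
LCS length = 1

1


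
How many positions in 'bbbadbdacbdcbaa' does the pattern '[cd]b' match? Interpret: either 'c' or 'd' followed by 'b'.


Pattern: [cd]b means either 'c' or 'd' followed by 'b'.
Scanning 'bbbadbdacbdcbaa' position-by-position:
  Pos 0: window 'bb' -> no
  Pos 1: window 'bb' -> no
  Pos 2: window 'ba' -> no
  Pos 3: window 'ad' -> no
  Pos 4: window 'db' -> MATCH
  Pos 5: window 'bd' -> no
  Pos 6: window 'da' -> no
  Pos 7: window 'ac' -> no
  Pos 8: window 'cb' -> MATCH
  Pos 9: window 'bd' -> no
  Pos 10: window 'dc' -> no
  Pos 11: window 'cb' -> MATCH
  Pos 12: window 'ba' -> no
  Pos 13: window 'aa' -> no
  Pos 14: window 'a' -> no
Total matches: 3

3


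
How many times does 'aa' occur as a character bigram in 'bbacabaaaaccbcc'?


Scanning 'bbacabaaaaccbcc' for bigram 'aa':
  Position 0: 'bb' -> no
  Position 1: 'ba' -> no
  Position 2: 'ac' -> no
  Position 3: 'ca' -> no
  Position 4: 'ab' -> no
  Position 5: 'ba' -> no
  Position 6: 'aa' -> MATCH
  Position 7: 'aa' -> MATCH
  Position 8: 'aa' -> MATCH
  Position 9: 'ac' -> no
  Position 10: 'cc' -> no
  Position 11: 'cb' -> no
  Position 12: 'bc' -> no
  Position 13: 'cc' -> no
Total matches: 3

3


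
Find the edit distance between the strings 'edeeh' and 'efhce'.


Building DP table for s1='edeeh' (len 5) and s2='efhce' (len 5):
       e  f  h  c  e
    0  1  2  3  4  5
  e 1  0  1  2  3  4
  d 2  1  1  2  3  4
  e 3  2  2  2  3  3
  e 4  3  3  3  3  3
  h 5  4  4  3  4  4
Edit distance = dp[5][5] = 4

4


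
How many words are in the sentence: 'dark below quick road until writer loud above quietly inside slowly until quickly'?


Counting words by splitting on spaces:
  Word 1: 'dark'
  Word 2: 'below'
  Word 3: 'quick'
  Word 4: 'road'
  Word 5: 'until'
  Word 6: 'writer'
  Word 7: 'loud'
  Word 8: 'above'
  Word 9: 'quietly'
  Word 10: 'inside'
  Word 11: 'slowly'
  Word 12: 'until'
  Word 13: 'quickly'
Total words: 13

13


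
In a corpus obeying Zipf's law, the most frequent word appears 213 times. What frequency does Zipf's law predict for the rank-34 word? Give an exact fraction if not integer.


Zipf's law: freq(rank) = f1 / rank
f1 = 213, rank = 34
freq = 213 / 34
GCD(213, 34) = 1
Simplified: 213/34

213/34


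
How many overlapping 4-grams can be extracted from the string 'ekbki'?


String 'ekbki' has length L = 5.
Number of overlapping n-grams = L - n + 1
Substituting: 5 - 4 + 1 = 2

2


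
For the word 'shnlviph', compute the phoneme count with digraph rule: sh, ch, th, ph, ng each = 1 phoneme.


Parsing 'shnlviph' greedily, digraphs first:
  'sh' -> digraph (1 consonant phoneme) (phonemes so far: 1)
  'n' -> consonant phoneme (phonemes so far: 2)
  'l' -> consonant phoneme (phonemes so far: 3)
  'v' -> consonant phoneme (phonemes so far: 4)
  'i' -> vowel phoneme (phonemes so far: 5)
  'ph' -> digraph (1 consonant phoneme) (phonemes so far: 6)
Total phonemes: 6

6


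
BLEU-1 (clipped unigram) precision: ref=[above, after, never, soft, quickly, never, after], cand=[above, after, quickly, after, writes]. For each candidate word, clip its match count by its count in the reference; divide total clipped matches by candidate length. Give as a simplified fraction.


Reference word counts: {'above': 1, 'after': 2, 'never': 2, 'quickly': 1, 'soft': 1}
Checking each candidate word (with clipping):
  'above' -> in reference (ref count 1, used 1/1) -> match (matches: 1)
  'after' -> in reference (ref count 2, used 1/2) -> match (matches: 2)
  'quickly' -> in reference (ref count 1, used 1/1) -> match (matches: 3)
  'after' -> in reference (ref count 2, used 2/2) -> match (matches: 4)
  'writes' -> not in reference -> no match (matches: 4)
Clipped matches: 4, Candidate length: 5
Precision = 4/5

4/5


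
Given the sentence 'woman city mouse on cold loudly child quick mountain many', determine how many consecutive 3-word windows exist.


Word trigrams from [10] words:
  Trigram 1: (woman city mouse)
  Trigram 2: (city mouse on)
  Trigram 3: (mouse on cold)
  Trigram 4: (on cold loudly)
  Trigram 5: (cold loudly child)
  Trigram 6: (loudly child quick)
  Trigram 7: (child quick mountain)
  Trigram 8: (quick mountain many)
Total word trigrams: 10 - 2 = 8

8


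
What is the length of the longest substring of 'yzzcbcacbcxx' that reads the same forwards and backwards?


Scanning 'yzzcbcacbcxx' for palindromic substrings.
Substring at positions 3-9: 'cbcacbc'.
Check: reverse('cbcacbc') = 'cbcacbc' -> palindrome confirmed.
Neighbouring characters ('z' / 'x') break symmetry, so it cannot extend further.
No longer palindromic substring exists; longest length = 7

7


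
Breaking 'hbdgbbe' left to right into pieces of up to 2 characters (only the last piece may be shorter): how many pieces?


'hbdgbbe' has 7 characters.
Chunking with max size 2:
  Chunk 1: 'hb' (positions 0-1)
  Chunk 2: 'dg' (positions 2-3)
  Chunk 3: 'bb' (positions 4-5)
  Chunk 4: 'e' (positions 6-6)
Total chunks: ceil(7 / 2) = 4

4


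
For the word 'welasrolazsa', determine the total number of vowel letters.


Scanning each character of 'welasrolazsa':
  Position 1: 'w' -> consonant (running count: 0)
  Position 2: 'e' -> vowel (running count: 1)
  Position 3: 'l' -> consonant (running count: 1)
  Position 4: 'a' -> vowel (running count: 2)
  Position 5: 's' -> consonant (running count: 2)
  Position 6: 'r' -> consonant (running count: 2)
  Position 7: 'o' -> vowel (running count: 3)
  Position 8: 'l' -> consonant (running count: 3)
  Position 9: 'a' -> vowel (running count: 4)
  Position 10: 'z' -> consonant (running count: 4)
  Position 11: 's' -> consonant (running count: 4)
  Position 12: 'a' -> vowel (running count: 5)
Total vowels: 5

5


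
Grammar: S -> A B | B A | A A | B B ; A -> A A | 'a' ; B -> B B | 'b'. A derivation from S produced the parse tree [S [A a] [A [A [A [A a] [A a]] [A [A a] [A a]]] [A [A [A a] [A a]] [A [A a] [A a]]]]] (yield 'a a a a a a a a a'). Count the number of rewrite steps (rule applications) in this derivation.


Every bracketed nonterminal node [X ...] in the tree is produced by exactly one rule application.
Reading the tree off as a leftmost derivation:
  Step 1: S  =>  A A   (applied S -> A A)
  Step 2: A A  =>  a A   (applied A -> a)
  Step 3: a A  =>  a A A   (applied A -> A A)
  Step 4: a A A  =>  a A A A   (applied A -> A A)
  Step 5: a A A A  =>  a A A A A   (applied A -> A A)
  Step 6: a A A A A  =>  a a A A A   (applied A -> a)
  Step 7: a a A A A  =>  a a a A A   (applied A -> a)
  Step 8: a a a A A  =>  a a a A A A   (applied A -> A A)
  Step 9: a a a A A A  =>  a a a a A A   (applied A -> a)
  Step 10: a a a a A A  =>  a a a a a A   (applied A -> a)
  Step 11: a a a a a A  =>  a a a a a A A   (applied A -> A A)
  Step 12: a a a a a A A  =>  a a a a a A A A   (applied A -> A A)
  Step 13: a a a a a A A A  =>  a a a a a a A A   (applied A -> a)
  Step 14: a a a a a a A A  =>  a a a a a a a A   (applied A -> a)
  Step 15: a a a a a a a A  =>  a a a a a a a A A   (applied A -> A A)
  Step 16: a a a a a a a A A  =>  a a a a a a a a A   (applied A -> a)
  Step 17: a a a a a a a a A  =>  a a a a a a a a a   (applied A -> a)
Final yield: a a a a a a a a a
Total rewrite steps: 17

17


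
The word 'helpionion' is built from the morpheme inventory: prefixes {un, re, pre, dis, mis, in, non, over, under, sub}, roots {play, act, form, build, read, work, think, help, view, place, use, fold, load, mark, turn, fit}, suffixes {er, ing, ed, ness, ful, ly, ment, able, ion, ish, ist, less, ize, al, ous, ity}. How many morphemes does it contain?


Segmenting 'helpionion' against the inventory:
  'help' -> root (morpheme 1)
  'ion' -> suffix (morpheme 2)
  'ion' -> suffix (morpheme 3)
Total morphemes: 3

3


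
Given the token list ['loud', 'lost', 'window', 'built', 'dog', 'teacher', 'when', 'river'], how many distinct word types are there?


Listing all tokens and tracking unique types:
  Token 1: 'loud' -> NEW (unique so far: 1)
  Token 2: 'lost' -> NEW (unique so far: 2)
  Token 3: 'window' -> NEW (unique so far: 3)
  Token 4: 'built' -> NEW (unique so far: 4)
  Token 5: 'dog' -> NEW (unique so far: 5)
  Token 6: 'teacher' -> NEW (unique so far: 6)
  Token 7: 'when' -> NEW (unique so far: 7)
  Token 8: 'river' -> NEW (unique so far: 8)
Unique types: ('built', 'dog', 'lost', 'loud', 'river', 'teacher', 'when', 'window')
Vocabulary size: 8

8


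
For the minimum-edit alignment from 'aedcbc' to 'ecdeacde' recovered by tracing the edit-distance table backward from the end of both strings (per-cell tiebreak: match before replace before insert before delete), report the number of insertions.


Edit distance = 6. Backtracking from cell (6, 8) with preference match > replace > insert > delete,
then listing the resulting alignment 'aedcbc' -> 'ecdeacde' left to right:
  Step 1: insert 'e' [insertion #1]
  Step 2: insert 'c' [insertion #2]
  Step 3: replace a->d
  Step 4: keep 'e'
  Step 5: replace d->a
  Step 6: keep 'c'
  Step 7: replace b->d
  Step 8: replace c->e
Total insertions: 2

2


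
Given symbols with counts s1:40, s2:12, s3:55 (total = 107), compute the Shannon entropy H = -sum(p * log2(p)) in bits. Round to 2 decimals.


Computing entropy H = -sum(p_i * log2(p_i)):
  s1: p = 40/107 = 0.3738, -p*log2(p) = 0.5307
  s2: p = 12/107 = 0.1121, -p*log2(p) = 0.3540
  s3: p = 55/107 = 0.5140, -p*log2(p) = 0.4935
H = sum of terms = 1.3782
Rounded to 2 decimals: 1.38

1.38


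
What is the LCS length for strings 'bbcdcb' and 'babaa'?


DP table for LCS of 'bbcdcb' and 'babaa':
       b  a  b  a  a
    0  0  0  0  0  0
  b 0  1  1  1  1  1
  b 0  1  1  2  2  2
  c 0  1  1  2  2  2
  d 0  1  1  2  2  2
  c 0  1  1  2  2  2
  b 0  1  1  2  2  2
LCS: 'bb'
LCS length = 2

2


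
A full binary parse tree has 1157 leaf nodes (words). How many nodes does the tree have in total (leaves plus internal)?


Leaf nodes (terminals): 1157
Internal nodes = n - 1 = 1157 - 1 = 1156
Total = leaves + internal = 1157 + 1156 = 2313

2313


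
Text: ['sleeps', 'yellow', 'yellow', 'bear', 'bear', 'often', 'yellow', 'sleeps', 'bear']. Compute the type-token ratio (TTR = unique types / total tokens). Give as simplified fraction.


Tokens: 9
Unique types: ('bear', 'often', 'sleeps', 'yellow') = 4
TTR = 4/9
Already in lowest terms.

4/9


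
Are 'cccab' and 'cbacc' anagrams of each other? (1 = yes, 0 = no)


Sort characters of 'cccab': 'abccc'
Sort characters of 'cbacc': 'abccc'
Sorted forms match -> they ARE anagrams
Result: 1

1


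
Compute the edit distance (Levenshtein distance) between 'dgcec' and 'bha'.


Building DP table for s1='dgcec' (len 5) and s2='bha' (len 3):
       b  h  a
    0  1  2  3
  d 1  1  2  3
  g 2  2  2  3
  c 3  3  3  3
  e 4  4  4  4
  c 5  5  5  5
Edit distance = dp[5][3] = 5

5


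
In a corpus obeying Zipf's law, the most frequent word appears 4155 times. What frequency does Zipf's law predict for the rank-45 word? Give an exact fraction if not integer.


Zipf's law: freq(rank) = f1 / rank
f1 = 4155, rank = 45
freq = 4155 / 45
GCD(4155, 45) = 15
Simplified: 277/3

277/3


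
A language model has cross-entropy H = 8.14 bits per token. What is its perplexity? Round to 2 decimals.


Perplexity formula: PP = 2^H
H = 8.14
PP = 2^8.14
Decompose: 2^8.14 = 2^8 * 2^0.14
2^8 = 256, 2^0.14 ~ 1.1019051
PP ~ 256 * 1.1019051 = 282.0877056
Rounded to 2 decimals: 282.09

282.09


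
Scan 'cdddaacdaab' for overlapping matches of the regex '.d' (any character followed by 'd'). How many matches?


Pattern: .d means any character followed by 'd'.
Scanning 'cdddaacdaab' position-by-position:
  Pos 0: window 'cd' -> MATCH
  Pos 1: window 'dd' -> MATCH
  Pos 2: window 'dd' -> MATCH
  Pos 3: window 'da' -> no
  Pos 4: window 'aa' -> no
  Pos 5: window 'ac' -> no
  Pos 6: window 'cd' -> MATCH
  Pos 7: window 'da' -> no
  Pos 8: window 'aa' -> no
  Pos 9: window 'ab' -> no
  Pos 10: window 'b' -> no
Total matches: 4

4


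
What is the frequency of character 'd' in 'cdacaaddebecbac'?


Scanning 'cdacaaddebecbac' for 'd':
  Position 1: 'd' -> MATCH (count: 1)
  Position 6: 'd' -> MATCH (count: 2)
  Position 7: 'd' -> MATCH (count: 3)
Total occurrences of 'd': 3

3


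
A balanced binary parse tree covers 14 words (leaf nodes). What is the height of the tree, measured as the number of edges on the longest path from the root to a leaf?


In a balanced binary tree with n leaves the deepest leaf is ceil(log2(n)) edges below the root.
log2(14) = 3.8074
ceil(3.8074) = 4
height (edges) = 4

4


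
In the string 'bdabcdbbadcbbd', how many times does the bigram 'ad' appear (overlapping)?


Scanning 'bdabcdbbadcbbd' for bigram 'ad':
  Position 0: 'bd' -> no
  Position 1: 'da' -> no
  Position 2: 'ab' -> no
  Position 3: 'bc' -> no
  Position 4: 'cd' -> no
  Position 5: 'db' -> no
  Position 6: 'bb' -> no
  Position 7: 'ba' -> no
  Position 8: 'ad' -> MATCH
  Position 9: 'dc' -> no
  Position 10: 'cb' -> no
  Position 11: 'bb' -> no
  Position 12: 'bd' -> no
Total matches: 1

1


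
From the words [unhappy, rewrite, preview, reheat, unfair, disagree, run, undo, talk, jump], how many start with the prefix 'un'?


Checking each word for prefix 'un':
  'unhappy' -> YES, starts with 'un' (count: 1)
  'rewrite' -> no (count: 1)
  'preview' -> no (count: 1)
  'reheat' -> no (count: 1)
  'unfair' -> YES, starts with 'un' (count: 2)
  'disagree' -> no (count: 2)
  'run' -> no (count: 2)
  'undo' -> YES, starts with 'un' (count: 3)
  'talk' -> no (count: 3)
  'jump' -> no (count: 3)
Total with prefix 'un': 3

3


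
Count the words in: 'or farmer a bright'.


Counting words by splitting on spaces:
  Word 1: 'or'
  Word 2: 'farmer'
  Word 3: 'a'
  Word 4: 'bright'
Total words: 4

4


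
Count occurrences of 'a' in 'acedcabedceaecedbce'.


Scanning 'acedcabedceaecedbce' for 'a':
  Position 0: 'a' -> MATCH (count: 1)
  Position 5: 'a' -> MATCH (count: 2)
  Position 11: 'a' -> MATCH (count: 3)
Total occurrences of 'a': 3

3


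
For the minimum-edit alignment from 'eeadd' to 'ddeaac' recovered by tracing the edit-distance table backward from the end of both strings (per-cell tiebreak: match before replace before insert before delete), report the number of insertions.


Edit distance = 4. Backtracking from cell (5, 6) with preference match > replace > insert > delete,
then listing the resulting alignment 'eeadd' -> 'ddeaac' left to right:
  Step 1: insert 'd' [insertion #1]
  Step 2: replace e->d
  Step 3: keep 'e'
  Step 4: keep 'a'
  Step 5: replace d->a
  Step 6: replace d->c
Total insertions: 1

1


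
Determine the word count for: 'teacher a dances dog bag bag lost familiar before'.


Counting words by splitting on spaces:
  Word 1: 'teacher'
  Word 2: 'a'
  Word 3: 'dances'
  Word 4: 'dog'
  Word 5: 'bag'
  Word 6: 'bag'
  Word 7: 'lost'
  Word 8: 'familiar'
  Word 9: 'before'
Total words: 9

9


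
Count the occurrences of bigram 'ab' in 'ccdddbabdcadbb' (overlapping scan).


Scanning 'ccdddbabdcadbb' for bigram 'ab':
  Position 0: 'cc' -> no
  Position 1: 'cd' -> no
  Position 2: 'dd' -> no
  Position 3: 'dd' -> no
  Position 4: 'db' -> no
  Position 5: 'ba' -> no
  Position 6: 'ab' -> MATCH
  Position 7: 'bd' -> no
  Position 8: 'dc' -> no
  Position 9: 'ca' -> no
  Position 10: 'ad' -> no
  Position 11: 'db' -> no
  Position 12: 'bb' -> no
Total matches: 1

1


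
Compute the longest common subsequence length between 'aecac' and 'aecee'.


DP table for LCS of 'aecac' and 'aecee':
       a  e  c  e  e
    0  0  0  0  0  0
  a 0  1  1  1  1  1
  e 0  1  2  2  2  2
  c 0  1  2  3  3  3
  a 0  1  2  3  3  3
  c 0  1  2  3  3  3
LCS: 'aec'
LCS length = 3

3


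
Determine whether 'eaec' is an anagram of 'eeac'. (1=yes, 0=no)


Sort characters of 'eaec': 'acee'
Sort characters of 'eeac': 'acee'
Sorted forms match -> they ARE anagrams
Result: 1

1


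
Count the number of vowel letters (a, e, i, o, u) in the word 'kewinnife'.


Scanning each character of 'kewinnife':
  Position 1: 'k' -> consonant (running count: 0)
  Position 2: 'e' -> vowel (running count: 1)
  Position 3: 'w' -> consonant (running count: 1)
  Position 4: 'i' -> vowel (running count: 2)
  Position 5: 'n' -> consonant (running count: 2)
  Position 6: 'n' -> consonant (running count: 2)
  Position 7: 'i' -> vowel (running count: 3)
  Position 8: 'f' -> consonant (running count: 3)
  Position 9: 'e' -> vowel (running count: 4)
Total vowels: 4

4


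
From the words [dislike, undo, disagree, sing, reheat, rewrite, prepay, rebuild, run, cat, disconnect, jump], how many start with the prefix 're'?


Checking each word for prefix 're':
  'dislike' -> no (count: 0)
  'undo' -> no (count: 0)
  'disagree' -> no (count: 0)
  'sing' -> no (count: 0)
  'reheat' -> YES, starts with 're' (count: 1)
  'rewrite' -> YES, starts with 're' (count: 2)
  'prepay' -> no (count: 2)
  'rebuild' -> YES, starts with 're' (count: 3)
  'run' -> no (count: 3)
  'cat' -> no (count: 3)
  'disconnect' -> no (count: 3)
  'jump' -> no (count: 3)
Total with prefix 're': 3

3


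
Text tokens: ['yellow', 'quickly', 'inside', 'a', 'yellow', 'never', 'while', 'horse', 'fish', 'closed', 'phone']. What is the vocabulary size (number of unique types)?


Listing all tokens and tracking unique types:
  Token 1: 'yellow' -> NEW (unique so far: 1)
  Token 2: 'quickly' -> NEW (unique so far: 2)
  Token 3: 'inside' -> NEW (unique so far: 3)
  Token 4: 'a' -> NEW (unique so far: 4)
  Token 5: 'yellow' -> duplicate (unique so far: 4)
  Token 6: 'never' -> NEW (unique so far: 5)
  Token 7: 'while' -> NEW (unique so far: 6)
  Token 8: 'horse' -> NEW (unique so far: 7)
  Token 9: 'fish' -> NEW (unique so far: 8)
  Token 10: 'closed' -> NEW (unique so far: 9)
  Token 11: 'phone' -> NEW (unique so far: 10)
Unique types: ('a', 'closed', 'fish', 'horse', 'inside', 'never', 'phone', 'quickly', 'while', 'yellow')
Vocabulary size: 10

10


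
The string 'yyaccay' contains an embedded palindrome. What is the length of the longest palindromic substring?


Scanning 'yyaccay' for palindromic substrings.
Substring at positions 1-6: 'yaccay'.
Check: reverse('yaccay') = 'yaccay' -> palindrome confirmed.
Neighbouring characters ('y' / '-') break symmetry, so it cannot extend further.
No longer palindromic substring exists; longest length = 6

6
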